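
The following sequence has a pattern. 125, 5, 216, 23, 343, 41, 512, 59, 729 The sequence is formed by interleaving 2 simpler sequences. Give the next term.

77

The terms cycle through 2 interleaved subsequences.
Track A: 125, 216, 343, 512, 729 (perfect cubes starting at 5³).
Track B: 5, 23, 41, 59 (linear: a_n = -13 + 18·n).
Position 10 → track B, term 5 = 77.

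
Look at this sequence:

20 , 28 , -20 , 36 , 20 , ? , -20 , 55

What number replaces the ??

Split by position mod 2 into 2 tracks.
Track A: 20, -20, 20, -20 — oscillating between 20 and -20.
Track B: 28, 36, ?, 55 — triangular numbers n(n+1)/2 for n = 7, 8, ….
Track B's pattern makes the blank 45.

45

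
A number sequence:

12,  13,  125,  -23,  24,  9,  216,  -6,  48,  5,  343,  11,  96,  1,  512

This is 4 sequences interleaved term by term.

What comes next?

28

Read the sequence 4 terms at a time; column i is its own pattern.
Stream A is 12, 24, 48, 96, which is geometric, ×2 each step.
Stream B is 13, 9, 5, 1, which is linear: a_n = 17 − 4·n.
Stream C is 125, 216, 343, 512, which is consecutive cubes n³ from n = 5.
Stream D is -23, -6, 11, which is adding 17 each time.
Position 16 → stream D, term 4 = 28.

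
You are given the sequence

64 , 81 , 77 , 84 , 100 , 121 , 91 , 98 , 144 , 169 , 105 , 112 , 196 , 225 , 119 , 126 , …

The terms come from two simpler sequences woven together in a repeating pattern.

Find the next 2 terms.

256, 289

Reading positions in blocks of 4 reveals the pattern AABB — 2 tracks woven together.
Track A: 64, 81, 100, 121, 144, 169, 196, 225 (perfect squares starting at 8²).
Track B: 77, 84, 91, 98, 105, 112, 119, 126 (linear: a_n = 70 + 7·n).
The 17th slot belongs to track A; its 9th term is 256.
Term 18 comes from track A (its 10th entry): 289.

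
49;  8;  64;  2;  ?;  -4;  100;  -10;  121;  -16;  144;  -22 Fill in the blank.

Taking every 2nd term gives 2 separate tracks.
Stream A: 49, 64, ?, 100, 121, 144 (the squares 7², 8², 9², …).
Stream B: 8, 2, -4, -10, -16, -22 (linear: a_n = 14 − 6·n).
Filling stream A at index 3 by its rule yields 81.

81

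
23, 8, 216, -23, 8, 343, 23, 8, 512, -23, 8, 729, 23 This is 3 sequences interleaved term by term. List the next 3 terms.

The terms cycle through 3 interleaved subsequences.
Subsequence A: 23, -23, 23, -23, 23 (alternating ±23).
Subsequence B: 8, 8, 8, 8 (the constant sequence 8).
Subsequence C: 216, 343, 512, 729 (the cubes 6³, 7³, 8³, …).
Term 14 comes from subsequence B (its 5th entry): 8.
The 15th slot belongs to subsequence C; its 5th term is 1000.
The 16th slot belongs to subsequence A; its 6th term is -23.

8, 1000, -23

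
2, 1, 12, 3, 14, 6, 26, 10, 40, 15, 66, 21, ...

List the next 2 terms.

106, 28

Positions 1, 3, 5, … form one subsequence and positions 2, 4, 6, … form another.
Track A: 2, 12, 14, 26, 40, 66 — a Fibonacci-like recurrence a_n = a_{n-1} + a_{n-2}.
Track B: 1, 3, 6, 10, 15, 21 — triangular numbers starting at T_1.
Position 13 → track A, term 7 = 106.
The 14th slot belongs to track B; its 7th term is 28.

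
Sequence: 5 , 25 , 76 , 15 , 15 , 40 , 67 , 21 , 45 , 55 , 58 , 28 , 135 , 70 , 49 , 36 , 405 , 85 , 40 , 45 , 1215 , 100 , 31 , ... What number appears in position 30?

130

Read the sequence 4 terms at a time; column i is its own pattern.
Track A: 5, 15, 45, 135, 405, 1215 — geometric with ratio 3.
Track B: 25, 40, 55, 70, 85, 100 — arithmetic, step +15.
Track C: 76, 67, 58, 49, 40, 31 — subtracting 9 each time.
Track D: 15, 21, 28, 36, 45 — triangular numbers n(n+1)/2 for n = 5, 6, ….
The 30th slot belongs to track B; its 8th term is 130.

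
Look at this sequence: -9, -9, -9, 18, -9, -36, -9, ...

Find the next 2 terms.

72, -9

Positions 1, 3, 5, … form one subsequence and positions 2, 4, 6, … form another.
Track A is -9, -9, -9, -9, which is constant -9.
Track B is -9, 18, -36, which is a geometric progression (common ratio -2).
Position 8 falls in track B as its term 4, giving 72.
Position 9 falls in track A as its term 5, giving -9.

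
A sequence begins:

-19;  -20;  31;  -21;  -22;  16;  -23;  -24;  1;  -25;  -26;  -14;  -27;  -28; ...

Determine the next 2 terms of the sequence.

Reading positions in blocks of 3 reveals the pattern AAB — 2 tracks woven together.
Track A: -19, -20, -21, -22, -23, -24, -25, -26, -27, -28 (arithmetic, step −1).
Track B: 31, 16, 1, -14 (arithmetic, step −15).
Position 15 → track B, term 5 = -29.
Term 16 comes from track A (its 11th entry): -29.

-29, -29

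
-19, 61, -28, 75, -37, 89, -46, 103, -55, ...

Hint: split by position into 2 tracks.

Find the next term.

Taking every 2nd term gives 2 separate tracks.
Stream A: -19, -28, -37, -46, -55. Arithmetic with common difference −9.
Stream B: 61, 75, 89, 103. Arithmetic with common difference +14.
Term 10 comes from stream B (its 5th entry): 117.

117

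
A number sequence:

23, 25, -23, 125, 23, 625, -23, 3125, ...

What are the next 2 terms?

23, 15625

Split by position mod 2 into 2 tracks.
Track A = 23, -23, 23, -23: alternating ±23.
Track B = 25, 125, 625, 3125: successive powers of 5.
Position 9 → track A, term 5 = 23.
Position 10 falls in track B as its term 5, giving 15625.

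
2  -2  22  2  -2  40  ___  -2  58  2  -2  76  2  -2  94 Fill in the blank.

2

Reading positions in blocks of 3 reveals the pattern AAB — 2 tracks woven together.
Track A is 2, -2, 2, -2, ?, -2, 2, -2, 2, -2, which is oscillating between 2 and -2.
Track B is 22, 40, 58, 76, 94, which is arithmetic, step +18.
Track A's pattern makes the blank 2.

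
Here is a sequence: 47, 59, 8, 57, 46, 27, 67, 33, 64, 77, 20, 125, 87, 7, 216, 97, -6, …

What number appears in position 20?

Read the sequence 3 terms at a time; column i is its own pattern.
Track A: 47, 57, 67, 77, 87, 97 (arithmetic, step +10).
Track B: 59, 46, 33, 20, 7, -6 (linear: a_n = 72 − 13·n).
Track C: 8, 27, 64, 125, 216 (consecutive cubes n³ from n = 2).
Term 20 comes from track B (its 7th entry): -19.

-19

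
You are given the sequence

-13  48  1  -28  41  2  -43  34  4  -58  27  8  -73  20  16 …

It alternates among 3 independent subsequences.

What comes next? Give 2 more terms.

Split by position mod 3 into 3 tracks.
Stream A = -13, -28, -43, -58, -73: arithmetic, step −15.
Stream B = 48, 41, 34, 27, 20: arithmetic, step −7.
Stream C = 1, 2, 4, 8, 16: powers 2^0, 2^1, 2^2, ….
Term 16 comes from stream A (its 6th entry): -88.
The 17th slot belongs to stream B; its 6th term is 13.

-88, 13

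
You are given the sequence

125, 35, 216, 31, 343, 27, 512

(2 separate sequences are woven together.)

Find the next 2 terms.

23, 729

Taking every 2nd term gives 2 separate tracks.
Stream A = 125, 216, 343, 512: the cubes 5³, 6³, 7³, ….
Stream B = 35, 31, 27: subtracting 4 each time.
The 8th slot belongs to stream B; its 4th term is 23.
The 9th slot belongs to stream A; its 5th term is 729.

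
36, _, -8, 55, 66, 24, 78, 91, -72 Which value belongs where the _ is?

45

Reading positions in blocks of 3 reveals the pattern AAB — 2 tracks woven together.
Stream A: 36, ?, 55, 66, 78, 91 — triangular numbers n(n+1)/2 for n = 8, 9, ….
Stream B: -8, 24, -72 — a geometric progression (common ratio -3).
Stream A's pattern makes the blank 45.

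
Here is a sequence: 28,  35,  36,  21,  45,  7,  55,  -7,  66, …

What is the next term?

Taking every 2nd term gives 2 separate tracks.
Stream A = 28, 36, 45, 55, 66: triangular numbers starting at T_7.
Stream B = 35, 21, 7, -7: arithmetic with common difference −14.
Position 10 falls in stream B as its term 5, giving -21.

-21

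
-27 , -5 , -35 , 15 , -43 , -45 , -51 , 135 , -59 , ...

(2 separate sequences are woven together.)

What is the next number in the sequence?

Split by position mod 2 into 2 tracks.
Track A = -27, -35, -43, -51, -59: linear: a_n = -19 − 8·n.
Track B = -5, 15, -45, 135: a geometric progression (common ratio -3).
The 10th slot belongs to track B; its 5th term is -405.

-405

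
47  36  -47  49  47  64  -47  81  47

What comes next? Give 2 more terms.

100, -47

The terms cycle through 2 interleaved subsequences.
Track A: 47, -47, 47, -47, 47 (oscillating between 47 and -47).
Track B: 36, 49, 64, 81 (the squares 6², 7², 8², …).
The 10th slot belongs to track B; its 5th term is 100.
Position 11 falls in track A as its term 6, giving -47.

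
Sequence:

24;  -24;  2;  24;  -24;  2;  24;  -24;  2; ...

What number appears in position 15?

Positions follow the repeating pattern AAB; grouping by letter gives 2 tracks.
Subsequence A: 24, -24, 24, -24, 24, -24 (the oscillation 24·(−1)^(n+1)).
Subsequence B: 2, 2, 2 (always 2).
Position 15 falls in subsequence B as its term 5, giving 2.

2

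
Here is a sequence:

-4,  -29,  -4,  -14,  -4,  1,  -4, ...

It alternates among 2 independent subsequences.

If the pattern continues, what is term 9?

-4

The terms cycle through 2 interleaved subsequences.
Subsequence A: -4, -4, -4, -4. Constant -4.
Subsequence B: -29, -14, 1. Adding 15 each time.
Position 9 falls in subsequence A as its term 5, giving -4.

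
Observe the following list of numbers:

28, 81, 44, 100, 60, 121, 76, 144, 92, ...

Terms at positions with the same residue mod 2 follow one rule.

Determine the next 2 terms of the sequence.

Taking every 2nd term gives 2 separate tracks.
Track A is 28, 44, 60, 76, 92, which is arithmetic, step +16.
Track B is 81, 100, 121, 144, which is the squares 9², 10², 11², ….
The 10th slot belongs to track B; its 5th term is 169.
Term 11 comes from track A (its 6th entry): 108.

169, 108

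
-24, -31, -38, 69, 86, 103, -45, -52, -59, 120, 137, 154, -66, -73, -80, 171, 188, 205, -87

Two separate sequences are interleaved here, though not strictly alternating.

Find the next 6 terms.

-94, -101, 222, 239, 256, -108

Reading positions in blocks of 6 reveals the pattern AAABBB — 2 tracks woven together.
Stream A = -24, -31, -38, -45, -52, -59, -66, -73, -80, -87: arithmetic with common difference −7.
Stream B = 69, 86, 103, 120, 137, 154, 171, 188, 205: linear: a_n = 52 + 17·n.
The 20th slot belongs to stream A; its 11th term is -94.
Term 21 comes from stream A (its 12th entry): -101.
Position 22 falls in stream B as its term 10, giving 222.
The 23rd slot belongs to stream B; its 11th term is 239.
Position 24 → stream B, term 12 = 256.
Position 25 falls in stream A as its term 13, giving -108.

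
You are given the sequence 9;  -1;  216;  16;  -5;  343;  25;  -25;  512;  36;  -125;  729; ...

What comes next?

The terms cycle through 3 interleaved subsequences.
Subsequence A: 9, 16, 25, 36. Consecutive squares n² from n = 3.
Subsequence B: -1, -5, -25, -125. Geometric with ratio 5.
Subsequence C: 216, 343, 512, 729. The cubes 6³, 7³, 8³, ….
Position 13 → subsequence A, term 5 = 49.

49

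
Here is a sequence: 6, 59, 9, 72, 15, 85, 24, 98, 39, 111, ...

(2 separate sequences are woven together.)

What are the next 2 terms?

63, 124

Taking every 2nd term gives 2 separate tracks.
Track A: 6, 9, 15, 24, 39 (each term equals the sum of the previous two).
Track B: 59, 72, 85, 98, 111 (linear: a_n = 46 + 13·n).
Position 11 falls in track A as its term 6, giving 63.
Position 12 → track B, term 6 = 124.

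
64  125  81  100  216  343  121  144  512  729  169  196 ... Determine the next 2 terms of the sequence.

1000, 1331

Positions follow the repeating pattern AABB; grouping by letter gives 2 tracks.
Track A is 64, 125, 216, 343, 512, 729, which is perfect cubes starting at 4³.
Track B is 81, 100, 121, 144, 169, 196, which is the squares 9², 10², 11², ….
Position 13 → track A, term 7 = 1000.
Term 14 comes from track A (its 8th entry): 1331.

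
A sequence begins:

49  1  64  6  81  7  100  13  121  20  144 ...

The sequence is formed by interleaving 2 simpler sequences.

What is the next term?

Positions 1, 3, 5, … form one subsequence and positions 2, 4, 6, … form another.
Stream A: 49, 64, 81, 100, 121, 144. The squares 7², 8², 9², ….
Stream B: 1, 6, 7, 13, 20. Each term equals the sum of the previous two.
Term 12 comes from stream B (its 6th entry): 33.

33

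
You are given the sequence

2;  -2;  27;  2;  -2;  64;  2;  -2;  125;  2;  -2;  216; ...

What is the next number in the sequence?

The slot pattern repeats as AAB (period 3), so there are 2 interleaved tracks.
Stream A: 2, -2, 2, -2, 2, -2, 2, -2. Oscillating between 2 and -2.
Stream B: 27, 64, 125, 216. Perfect cubes starting at 3³.
Term 13 comes from stream A (its 9th entry): 2.

2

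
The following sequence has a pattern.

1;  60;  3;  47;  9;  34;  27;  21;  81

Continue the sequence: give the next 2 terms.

8, 243

Taking every 2nd term gives 2 separate tracks.
Track A: 1, 3, 9, 27, 81. Powers of 3.
Track B: 60, 47, 34, 21. Linear: a_n = 73 − 13·n.
The 10th slot belongs to track B; its 5th term is 8.
The 11th slot belongs to track A; its 6th term is 243.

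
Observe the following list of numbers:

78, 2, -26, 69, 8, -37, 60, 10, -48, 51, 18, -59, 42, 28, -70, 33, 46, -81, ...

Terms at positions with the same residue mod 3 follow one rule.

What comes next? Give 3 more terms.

24, 74, -92

Split by position mod 3 into 3 tracks.
Stream A: 78, 69, 60, 51, 42, 33 — arithmetic with common difference −9.
Stream B: 2, 8, 10, 18, 28, 46 — Fibonacci-style (each term is the sum of the two before it).
Stream C: -26, -37, -48, -59, -70, -81 — subtracting 11 each time.
Position 19 → stream A, term 7 = 24.
Position 20 → stream B, term 7 = 74.
Position 21 → stream C, term 7 = -92.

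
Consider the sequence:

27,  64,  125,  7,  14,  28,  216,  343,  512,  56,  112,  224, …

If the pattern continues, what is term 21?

2744

The slot pattern repeats as AAABBB (period 6), so there are 2 interleaved tracks.
Subsequence A = 27, 64, 125, 216, 343, 512: consecutive cubes n³ from n = 3.
Subsequence B = 7, 14, 28, 56, 112, 224: geometric with ratio 2.
The 21st slot belongs to subsequence A; its 12th term is 2744.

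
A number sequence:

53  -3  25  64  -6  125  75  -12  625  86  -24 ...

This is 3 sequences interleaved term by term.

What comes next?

Split by position mod 3: positions 1, 4, 7, … form one track, and each other residue class forms its own.
Subsequence A = 53, 64, 75, 86: arithmetic with common difference +11.
Subsequence B = -3, -6, -12, -24: multiplying by 2 each time.
Subsequence C = 25, 125, 625: successive powers of 5.
Position 12 → subsequence C, term 4 = 3125.

3125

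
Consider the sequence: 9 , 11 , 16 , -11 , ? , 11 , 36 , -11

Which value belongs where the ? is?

25

Taking every 2nd term gives 2 separate tracks.
Subsequence A: 9, 16, ?, 36 — consecutive squares n² from n = 3.
Subsequence B: 11, -11, 11, -11 — oscillating between 11 and -11.
The gap is subsequence A's term 3; the rule gives 25.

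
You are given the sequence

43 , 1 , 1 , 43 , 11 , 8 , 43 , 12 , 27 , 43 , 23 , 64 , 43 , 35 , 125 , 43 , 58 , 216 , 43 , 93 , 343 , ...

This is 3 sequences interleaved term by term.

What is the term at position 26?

Read the sequence 3 terms at a time; column i is its own pattern.
Stream A is 43, 43, 43, 43, 43, 43, 43, which is the constant sequence 43.
Stream B is 1, 11, 12, 23, 35, 58, 93, which is each term equals the sum of the previous two.
Stream C is 1, 8, 27, 64, 125, 216, 343, which is consecutive cubes n³ from n = 1.
Term 26 comes from stream B (its 9th entry): 244.

244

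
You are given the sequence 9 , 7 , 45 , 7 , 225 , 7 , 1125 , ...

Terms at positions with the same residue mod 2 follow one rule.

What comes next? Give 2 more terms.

7, 5625

Odd-indexed and even-indexed terms follow separate rules.
Track A: 9, 45, 225, 1125 — multiplying by 5 each time.
Track B: 7, 7, 7 — always 7.
The 8th slot belongs to track B; its 4th term is 7.
Position 9 → track A, term 5 = 5625.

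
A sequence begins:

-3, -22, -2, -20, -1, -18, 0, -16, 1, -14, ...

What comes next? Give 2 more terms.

The terms cycle through 2 interleaved subsequences.
Stream A: -3, -2, -1, 0, 1 (linear: a_n = -4 + n).
Stream B: -22, -20, -18, -16, -14 (adding 2 each time).
Position 11 falls in stream A as its term 6, giving 2.
Position 12 falls in stream B as its term 6, giving -12.

2, -12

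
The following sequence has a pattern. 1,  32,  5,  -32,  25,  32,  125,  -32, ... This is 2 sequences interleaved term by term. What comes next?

Taking every 2nd term gives 2 separate tracks.
Track A: 1, 5, 25, 125 (powers 5^0, 5^1, 5^2, …).
Track B: 32, -32, 32, -32 (alternating ±32).
The 9th slot belongs to track A; its 5th term is 625.

625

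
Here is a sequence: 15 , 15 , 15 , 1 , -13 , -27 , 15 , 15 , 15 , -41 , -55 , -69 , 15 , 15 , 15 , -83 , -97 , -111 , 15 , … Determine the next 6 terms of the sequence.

15, 15, -125, -139, -153, 15

Reading positions in blocks of 6 reveals the pattern AAABBB — 2 tracks woven together.
Track A: 15, 15, 15, 15, 15, 15, 15, 15, 15, 15 (constant 15).
Track B: 1, -13, -27, -41, -55, -69, -83, -97, -111 (subtracting 14 each time).
Term 20 comes from track A (its 11th entry): 15.
Position 21 → track A, term 12 = 15.
The 22nd slot belongs to track B; its 10th term is -125.
Position 23 falls in track B as its term 11, giving -139.
The 24th slot belongs to track B; its 12th term is -153.
Position 25 falls in track A as its term 13, giving 15.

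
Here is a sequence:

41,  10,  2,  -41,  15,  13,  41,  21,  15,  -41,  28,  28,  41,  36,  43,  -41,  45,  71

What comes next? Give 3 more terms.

Taking every 3rd term gives 3 separate tracks.
Subsequence A is 41, -41, 41, -41, 41, -41, which is alternating ±41.
Subsequence B is 10, 15, 21, 28, 36, 45, which is triangular numbers n(n+1)/2 for n = 4, 5, ….
Subsequence C is 2, 13, 15, 28, 43, 71, which is Fibonacci-style (each term is the sum of the two before it).
Term 19 comes from subsequence A (its 7th entry): 41.
Position 20 → subsequence B, term 7 = 55.
Position 21 falls in subsequence C as its term 7, giving 114.

41, 55, 114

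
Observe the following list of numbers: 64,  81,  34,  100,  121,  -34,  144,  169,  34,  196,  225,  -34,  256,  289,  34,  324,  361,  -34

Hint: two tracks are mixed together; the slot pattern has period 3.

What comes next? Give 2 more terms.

The slot pattern repeats as AAB (period 3), so there are 2 interleaved tracks.
Subsequence A is 64, 81, 100, 121, 144, 169, 196, 225, 256, 289, 324, 361, which is consecutive squares n² from n = 8.
Subsequence B is 34, -34, 34, -34, 34, -34, which is alternating ±34.
Position 19 falls in subsequence A as its term 13, giving 400.
Position 20 → subsequence A, term 14 = 441.

400, 441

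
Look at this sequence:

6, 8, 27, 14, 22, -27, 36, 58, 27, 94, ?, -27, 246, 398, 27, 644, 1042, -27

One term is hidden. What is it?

Reading positions in blocks of 3 reveals the pattern AAB — 2 tracks woven together.
Track A: 6, 8, 14, 22, 36, 58, 94, ?, 246, 398, 644, 1042. Each term equals the sum of the previous two.
Track B: 27, -27, 27, -27, 27, -27. The oscillation 27·(−1)^(n+1).
The gap is track A's term 8; the rule gives 152.

152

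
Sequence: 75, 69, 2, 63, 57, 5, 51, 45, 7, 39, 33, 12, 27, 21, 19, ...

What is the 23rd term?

-15

The slot pattern repeats as AAB (period 3), so there are 2 interleaved tracks.
Subsequence A is 75, 69, 63, 57, 51, 45, 39, 33, 27, 21, which is linear: a_n = 81 − 6·n.
Subsequence B is 2, 5, 7, 12, 19, which is a Fibonacci-like recurrence a_n = a_{n-1} + a_{n-2}.
Position 23 falls in subsequence A as its term 16, giving -15.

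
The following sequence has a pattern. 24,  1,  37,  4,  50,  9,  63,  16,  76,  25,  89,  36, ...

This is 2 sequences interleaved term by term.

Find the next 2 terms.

102, 49

The terms cycle through 2 interleaved subsequences.
Subsequence A: 24, 37, 50, 63, 76, 89 — adding 13 each time.
Subsequence B: 1, 4, 9, 16, 25, 36 — perfect squares starting at 1².
The 13th slot belongs to subsequence A; its 7th term is 102.
Term 14 comes from subsequence B (its 7th entry): 49.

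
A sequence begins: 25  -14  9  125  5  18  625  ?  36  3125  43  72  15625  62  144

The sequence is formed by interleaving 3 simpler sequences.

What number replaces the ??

24

Read the sequence 3 terms at a time; column i is its own pattern.
Stream A: 25, 125, 625, 3125, 15625 (powers 5^2, 5^3, 5^4, …).
Stream B: -14, 5, ?, 43, 62 (adding 19 each time).
Stream C: 9, 18, 36, 72, 144 (geometric, ×2 each step).
Stream B's pattern makes the blank 24.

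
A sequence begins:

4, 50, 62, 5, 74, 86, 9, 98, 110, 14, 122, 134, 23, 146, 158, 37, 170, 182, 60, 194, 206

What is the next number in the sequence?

97

The slot pattern repeats as ABB (period 3), so there are 2 interleaved tracks.
Track A is 4, 5, 9, 14, 23, 37, 60, which is each term equals the sum of the previous two.
Track B is 50, 62, 74, 86, 98, 110, 122, 134, 146, 158, 170, 182, 194, 206, which is adding 12 each time.
The 22nd slot belongs to track A; its 8th term is 97.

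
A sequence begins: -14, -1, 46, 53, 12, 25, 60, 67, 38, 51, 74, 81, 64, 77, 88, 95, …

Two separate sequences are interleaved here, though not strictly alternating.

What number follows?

90

Positions follow the repeating pattern AABB; grouping by letter gives 2 tracks.
Stream A: -14, -1, 12, 25, 38, 51, 64, 77 (arithmetic with common difference +13).
Stream B: 46, 53, 60, 67, 74, 81, 88, 95 (arithmetic, step +7).
Position 17 → stream A, term 9 = 90.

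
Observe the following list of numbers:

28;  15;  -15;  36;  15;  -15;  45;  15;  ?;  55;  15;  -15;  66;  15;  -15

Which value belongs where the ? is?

-15

The slot pattern repeats as ABB (period 3), so there are 2 interleaved tracks.
Track A: 28, 36, 45, 55, 66 — triangular numbers starting at T_7.
Track B: 15, -15, 15, -15, 15, ?, 15, -15, 15, -15 — oscillating between 15 and -15.
The gap is track B's term 6; the rule gives -15.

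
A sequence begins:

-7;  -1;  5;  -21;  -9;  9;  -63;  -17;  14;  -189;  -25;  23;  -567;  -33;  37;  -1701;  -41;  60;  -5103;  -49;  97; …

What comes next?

Taking every 3rd term gives 3 separate tracks.
Track A: -7, -21, -63, -189, -567, -1701, -5103. Geometric with ratio 3.
Track B: -1, -9, -17, -25, -33, -41, -49. Subtracting 8 each time.
Track C: 5, 9, 14, 23, 37, 60, 97. A Fibonacci-like recurrence a_n = a_{n-1} + a_{n-2}.
Term 22 comes from track A (its 8th entry): -15309.

-15309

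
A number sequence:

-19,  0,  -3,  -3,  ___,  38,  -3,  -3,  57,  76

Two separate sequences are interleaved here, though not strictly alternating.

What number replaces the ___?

19

Reading positions in blocks of 4 reveals the pattern AABB — 2 tracks woven together.
Track A: -19, 0, ?, 38, 57, 76 — arithmetic, step +19.
Track B: -3, -3, -3, -3 — constant -3.
The gap is track A's term 3; the rule gives 19.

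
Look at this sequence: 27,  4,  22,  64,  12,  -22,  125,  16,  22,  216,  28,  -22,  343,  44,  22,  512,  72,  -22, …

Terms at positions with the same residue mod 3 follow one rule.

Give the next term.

729

Taking every 3rd term gives 3 separate tracks.
Track A: 27, 64, 125, 216, 343, 512 — perfect cubes starting at 3³.
Track B: 4, 12, 16, 28, 44, 72 — Fibonacci-style (each term is the sum of the two before it).
Track C: 22, -22, 22, -22, 22, -22 — alternating ±22.
Term 19 comes from track A (its 7th entry): 729.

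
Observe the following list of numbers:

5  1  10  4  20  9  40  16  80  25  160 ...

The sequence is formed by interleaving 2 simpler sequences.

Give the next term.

The terms cycle through 2 interleaved subsequences.
Subsequence A: 5, 10, 20, 40, 80, 160 (a geometric progression (common ratio 2)).
Subsequence B: 1, 4, 9, 16, 25 (consecutive squares n² from n = 1).
Term 12 comes from subsequence B (its 6th entry): 36.

36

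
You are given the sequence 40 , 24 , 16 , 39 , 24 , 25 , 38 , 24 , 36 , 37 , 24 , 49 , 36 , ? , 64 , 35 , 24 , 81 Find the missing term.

24

Read the sequence 3 terms at a time; column i is its own pattern.
Track A: 40, 39, 38, 37, 36, 35 (arithmetic, step −1).
Track B: 24, 24, 24, 24, ?, 24 (always 24).
Track C: 16, 25, 36, 49, 64, 81 (consecutive squares n² from n = 4).
So the missing entry in track B is 24.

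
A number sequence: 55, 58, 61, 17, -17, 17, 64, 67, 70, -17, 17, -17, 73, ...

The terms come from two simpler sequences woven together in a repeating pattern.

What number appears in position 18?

17

Reading positions in blocks of 6 reveals the pattern AAABBB — 2 tracks woven together.
Track A: 55, 58, 61, 64, 67, 70, 73 — arithmetic, step +3.
Track B: 17, -17, 17, -17, 17, -17 — the oscillation 17·(−1)^(n+1).
The 18th slot belongs to track B; its 9th term is 17.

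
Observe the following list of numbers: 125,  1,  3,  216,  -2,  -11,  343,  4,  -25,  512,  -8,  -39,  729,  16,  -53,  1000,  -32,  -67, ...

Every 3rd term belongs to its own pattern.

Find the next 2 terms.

Split by position mod 3 into 3 tracks.
Stream A: 125, 216, 343, 512, 729, 1000. Consecutive cubes n³ from n = 5.
Stream B: 1, -2, 4, -8, 16, -32. A geometric progression (common ratio -2).
Stream C: 3, -11, -25, -39, -53, -67. Arithmetic, step −14.
Position 19 falls in stream A as its term 7, giving 1331.
Position 20 falls in stream B as its term 7, giving 64.

1331, 64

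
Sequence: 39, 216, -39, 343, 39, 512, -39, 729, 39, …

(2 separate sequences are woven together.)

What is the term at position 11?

Odd-indexed and even-indexed terms follow separate rules.
Stream A is 39, -39, 39, -39, 39, which is the oscillation 39·(−1)^(n+1).
Stream B is 216, 343, 512, 729, which is consecutive cubes n³ from n = 6.
Term 11 comes from stream A (its 6th entry): -39.

-39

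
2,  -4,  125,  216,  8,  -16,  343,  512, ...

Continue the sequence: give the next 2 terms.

Positions follow the repeating pattern AABB; grouping by letter gives 2 tracks.
Track A is 2, -4, 8, -16, which is multiplying by -2 each time.
Track B is 125, 216, 343, 512, which is the cubes 5³, 6³, 7³, ….
Position 9 falls in track A as its term 5, giving 32.
Term 10 comes from track A (its 6th entry): -64.

32, -64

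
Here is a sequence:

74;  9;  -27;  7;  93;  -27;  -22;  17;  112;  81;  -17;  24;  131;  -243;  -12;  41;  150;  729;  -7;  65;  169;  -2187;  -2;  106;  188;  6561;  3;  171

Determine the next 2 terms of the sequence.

Split by position mod 4: positions 1, 5, 9, … form one track, and each other residue class forms its own.
Stream A: 74, 93, 112, 131, 150, 169, 188 (arithmetic with common difference +19).
Stream B: 9, -27, 81, -243, 729, -2187, 6561 (geometric with ratio -3).
Stream C: -27, -22, -17, -12, -7, -2, 3 (arithmetic with common difference +5).
Stream D: 7, 17, 24, 41, 65, 106, 171 (each term equals the sum of the previous two).
Position 29 → stream A, term 8 = 207.
Position 30 → stream B, term 8 = -19683.

207, -19683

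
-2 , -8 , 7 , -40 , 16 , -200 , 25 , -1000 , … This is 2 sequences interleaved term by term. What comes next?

Split by position mod 2 into 2 tracks.
Track A is -2, 7, 16, 25, which is linear: a_n = -11 + 9·n.
Track B is -8, -40, -200, -1000, which is multiplying by 5 each time.
Position 9 falls in track A as its term 5, giving 34.

34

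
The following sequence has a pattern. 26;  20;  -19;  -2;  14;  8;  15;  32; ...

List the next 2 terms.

2, -4

The slot pattern repeats as AABB (period 4), so there are 2 interleaved tracks.
Stream A: 26, 20, 14, 8 (arithmetic with common difference −6).
Stream B: -19, -2, 15, 32 (arithmetic with common difference +17).
Position 9 falls in stream A as its term 5, giving 2.
The 10th slot belongs to stream A; its 6th term is -4.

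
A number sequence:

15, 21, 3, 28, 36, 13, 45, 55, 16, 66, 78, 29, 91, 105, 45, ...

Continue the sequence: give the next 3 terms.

120, 136, 74

The slot pattern repeats as AAB (period 3), so there are 2 interleaved tracks.
Stream A is 15, 21, 28, 36, 45, 55, 66, 78, 91, 105, which is triangular numbers starting at T_5.
Stream B is 3, 13, 16, 29, 45, which is each term equals the sum of the previous two.
Position 16 falls in stream A as its term 11, giving 120.
Position 17 → stream A, term 12 = 136.
Position 18 falls in stream B as its term 6, giving 74.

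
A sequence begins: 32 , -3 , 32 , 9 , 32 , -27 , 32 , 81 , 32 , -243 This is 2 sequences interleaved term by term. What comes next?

32

Taking every 2nd term gives 2 separate tracks.
Stream A = 32, 32, 32, 32, 32: always 32.
Stream B = -3, 9, -27, 81, -243: multiplying by -3 each time.
The 11th slot belongs to stream A; its 6th term is 32.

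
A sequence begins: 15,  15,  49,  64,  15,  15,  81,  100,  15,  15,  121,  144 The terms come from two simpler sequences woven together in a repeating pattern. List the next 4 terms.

15, 15, 169, 196

Positions follow the repeating pattern AABB; grouping by letter gives 2 tracks.
Stream A: 15, 15, 15, 15, 15, 15 (constant 15).
Stream B: 49, 64, 81, 100, 121, 144 (consecutive squares n² from n = 7).
Term 13 comes from stream A (its 7th entry): 15.
The 14th slot belongs to stream A; its 8th term is 15.
Position 15 → stream B, term 7 = 169.
Term 16 comes from stream B (its 8th entry): 196.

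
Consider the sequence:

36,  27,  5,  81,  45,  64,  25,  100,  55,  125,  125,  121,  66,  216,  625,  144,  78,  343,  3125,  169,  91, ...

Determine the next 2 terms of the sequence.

Read the sequence 4 terms at a time; column i is its own pattern.
Stream A: 36, 45, 55, 66, 78, 91 — triangular numbers starting at T_8.
Stream B: 27, 64, 125, 216, 343 — consecutive cubes n³ from n = 3.
Stream C: 5, 25, 125, 625, 3125 — powers of 5.
Stream D: 81, 100, 121, 144, 169 — the squares 9², 10², 11², ….
The 22nd slot belongs to stream B; its 6th term is 512.
Position 23 falls in stream C as its term 6, giving 15625.

512, 15625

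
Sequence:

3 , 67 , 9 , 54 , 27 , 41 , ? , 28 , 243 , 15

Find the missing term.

The terms cycle through 2 interleaved subsequences.
Track A = 3, 9, 27, ?, 243: powers 3^1, 3^2, 3^3, ….
Track B = 67, 54, 41, 28, 15: linear: a_n = 80 − 13·n.
Track A's pattern makes the blank 81.

81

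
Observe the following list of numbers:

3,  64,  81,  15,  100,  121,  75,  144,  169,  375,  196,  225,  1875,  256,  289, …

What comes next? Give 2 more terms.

Positions follow the repeating pattern ABB; grouping by letter gives 2 tracks.
Track A: 3, 15, 75, 375, 1875. Geometric with ratio 5.
Track B: 64, 81, 100, 121, 144, 169, 196, 225, 256, 289. Consecutive squares n² from n = 8.
The 16th slot belongs to track A; its 6th term is 9375.
The 17th slot belongs to track B; its 11th term is 324.

9375, 324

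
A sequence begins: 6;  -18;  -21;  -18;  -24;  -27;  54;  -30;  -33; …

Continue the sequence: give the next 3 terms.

The slot pattern repeats as ABB (period 3), so there are 2 interleaved tracks.
Track A: 6, -18, 54 — geometric with ratio -3.
Track B: -18, -21, -24, -27, -30, -33 — arithmetic, step −3.
Position 10 → track A, term 4 = -162.
Position 11 → track B, term 7 = -36.
Position 12 falls in track B as its term 8, giving -39.

-162, -36, -39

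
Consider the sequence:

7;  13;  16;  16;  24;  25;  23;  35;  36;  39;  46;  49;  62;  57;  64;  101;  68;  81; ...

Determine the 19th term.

163

Split by position mod 3 into 3 tracks.
Subsequence A: 7, 16, 23, 39, 62, 101 (a Fibonacci-like recurrence a_n = a_{n-1} + a_{n-2}).
Subsequence B: 13, 24, 35, 46, 57, 68 (arithmetic with common difference +11).
Subsequence C: 16, 25, 36, 49, 64, 81 (perfect squares starting at 4²).
Term 19 comes from subsequence A (its 7th entry): 163.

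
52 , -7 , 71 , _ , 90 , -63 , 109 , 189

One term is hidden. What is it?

Odd-indexed and even-indexed terms follow separate rules.
Track A: 52, 71, 90, 109 — adding 19 each time.
Track B: -7, ?, -63, 189 — geometric, ×-3 each step.
Track B's pattern makes the blank 21.

21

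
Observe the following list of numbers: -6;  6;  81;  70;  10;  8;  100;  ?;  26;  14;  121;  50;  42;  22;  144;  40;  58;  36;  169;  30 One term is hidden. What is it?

60

Split by position mod 4 into 4 tracks.
Stream A: -6, 10, 26, 42, 58 — adding 16 each time.
Stream B: 6, 8, 14, 22, 36 — Fibonacci-style (each term is the sum of the two before it).
Stream C: 81, 100, 121, 144, 169 — consecutive squares n² from n = 9.
Stream D: 70, ?, 50, 40, 30 — linear: a_n = 80 − 10·n.
Filling stream D at index 2 by its rule yields 60.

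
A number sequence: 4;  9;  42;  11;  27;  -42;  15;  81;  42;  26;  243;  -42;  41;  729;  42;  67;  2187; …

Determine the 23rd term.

19683

Split by position mod 3 into 3 tracks.
Track A: 4, 11, 15, 26, 41, 67. Fibonacci-style (each term is the sum of the two before it).
Track B: 9, 27, 81, 243, 729, 2187. Successive powers of 3.
Track C: 42, -42, 42, -42, 42. The oscillation 42·(−1)^(n+1).
The 23rd slot belongs to track B; its 8th term is 19683.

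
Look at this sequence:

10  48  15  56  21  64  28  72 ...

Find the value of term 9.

36

Odd-indexed and even-indexed terms follow separate rules.
Track A: 10, 15, 21, 28. Triangular numbers n(n+1)/2 for n = 4, 5, ….
Track B: 48, 56, 64, 72. Adding 8 each time.
Position 9 falls in track A as its term 5, giving 36.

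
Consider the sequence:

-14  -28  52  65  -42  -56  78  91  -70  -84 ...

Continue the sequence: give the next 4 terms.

104, 117, -98, -112

Reading positions in blocks of 4 reveals the pattern AABB — 2 tracks woven together.
Track A: -14, -28, -42, -56, -70, -84 (arithmetic, step −14).
Track B: 52, 65, 78, 91 (arithmetic, step +13).
Position 11 → track B, term 5 = 104.
Position 12 falls in track B as its term 6, giving 117.
The 13th slot belongs to track A; its 7th term is -98.
Position 14 falls in track A as its term 8, giving -112.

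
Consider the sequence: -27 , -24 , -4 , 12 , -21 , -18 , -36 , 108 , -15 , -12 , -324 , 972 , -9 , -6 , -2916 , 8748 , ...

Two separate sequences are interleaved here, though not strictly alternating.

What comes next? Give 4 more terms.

Reading positions in blocks of 4 reveals the pattern AABB — 2 tracks woven together.
Subsequence A is -27, -24, -21, -18, -15, -12, -9, -6, which is adding 3 each time.
Subsequence B is -4, 12, -36, 108, -324, 972, -2916, 8748, which is multiplying by -3 each time.
Term 17 comes from subsequence A (its 9th entry): -3.
The 18th slot belongs to subsequence A; its 10th term is 0.
Term 19 comes from subsequence B (its 9th entry): -26244.
Position 20 falls in subsequence B as its term 10, giving 78732.

-3, 0, -26244, 78732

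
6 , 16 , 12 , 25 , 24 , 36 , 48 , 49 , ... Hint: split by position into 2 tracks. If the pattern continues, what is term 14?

Positions 1, 3, 5, … form one subsequence and positions 2, 4, 6, … form another.
Stream A is 6, 12, 24, 48, which is geometric, ×2 each step.
Stream B is 16, 25, 36, 49, which is the squares 4², 5², 6², ….
The 14th slot belongs to stream B; its 7th term is 100.

100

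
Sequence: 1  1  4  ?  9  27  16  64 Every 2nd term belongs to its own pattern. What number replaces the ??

8

Odd-indexed and even-indexed terms follow separate rules.
Subsequence A: 1, 4, 9, 16 — consecutive squares n² from n = 1.
Subsequence B: 1, ?, 27, 64 — the cubes 1³, 2³, 3³, ….
Subsequence B's pattern makes the blank 8.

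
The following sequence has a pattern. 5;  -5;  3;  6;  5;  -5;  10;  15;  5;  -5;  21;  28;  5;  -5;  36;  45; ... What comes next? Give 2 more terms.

5, -5

Positions follow the repeating pattern AABB; grouping by letter gives 2 tracks.
Track A: 5, -5, 5, -5, 5, -5, 5, -5 — alternating ±5.
Track B: 3, 6, 10, 15, 21, 28, 36, 45 — the triangular numbers T_2, T_3, ….
Position 17 falls in track A as its term 9, giving 5.
Position 18 falls in track A as its term 10, giving -5.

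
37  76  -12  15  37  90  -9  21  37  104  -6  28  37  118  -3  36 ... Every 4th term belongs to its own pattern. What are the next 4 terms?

37, 132, 0, 45

Split by position mod 4 into 4 tracks.
Stream A is 37, 37, 37, 37, which is the constant sequence 37.
Stream B is 76, 90, 104, 118, which is arithmetic, step +14.
Stream C is -12, -9, -6, -3, which is linear: a_n = -15 + 3·n.
Stream D is 15, 21, 28, 36, which is triangular numbers n(n+1)/2 for n = 5, 6, ….
Position 17 → stream A, term 5 = 37.
Position 18 → stream B, term 5 = 132.
Term 19 comes from stream C (its 5th entry): 0.
The 20th slot belongs to stream D; its 5th term is 45.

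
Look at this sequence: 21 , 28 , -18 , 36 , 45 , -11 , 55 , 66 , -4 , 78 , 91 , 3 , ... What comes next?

Reading positions in blocks of 3 reveals the pattern AAB — 2 tracks woven together.
Stream A: 21, 28, 36, 45, 55, 66, 78, 91 — the triangular numbers T_6, T_7, ….
Stream B: -18, -11, -4, 3 — adding 7 each time.
Position 13 → stream A, term 9 = 105.

105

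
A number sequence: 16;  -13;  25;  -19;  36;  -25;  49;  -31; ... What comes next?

The terms cycle through 2 interleaved subsequences.
Stream A = 16, 25, 36, 49: perfect squares starting at 4².
Stream B = -13, -19, -25, -31: arithmetic, step −6.
Position 9 → stream A, term 5 = 64.

64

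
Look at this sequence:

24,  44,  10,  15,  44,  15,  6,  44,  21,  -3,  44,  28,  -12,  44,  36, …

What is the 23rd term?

Split by position mod 3: positions 1, 4, 7, … form one track, and each other residue class forms its own.
Track A is 24, 15, 6, -3, -12, which is linear: a_n = 33 − 9·n.
Track B is 44, 44, 44, 44, 44, which is constant 44.
Track C is 10, 15, 21, 28, 36, which is the triangular numbers T_4, T_5, ….
Term 23 comes from track B (its 8th entry): 44.

44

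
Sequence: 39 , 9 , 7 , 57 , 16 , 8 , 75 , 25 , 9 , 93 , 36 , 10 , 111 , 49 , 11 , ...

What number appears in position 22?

Read the sequence 3 terms at a time; column i is its own pattern.
Stream A: 39, 57, 75, 93, 111 — adding 18 each time.
Stream B: 9, 16, 25, 36, 49 — consecutive squares n² from n = 3.
Stream C: 7, 8, 9, 10, 11 — adding 1 each time.
Term 22 comes from stream A (its 8th entry): 165.

165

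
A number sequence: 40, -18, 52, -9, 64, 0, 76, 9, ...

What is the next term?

Odd-indexed and even-indexed terms follow separate rules.
Track A is 40, 52, 64, 76, which is adding 12 each time.
Track B is -18, -9, 0, 9, which is linear: a_n = -27 + 9·n.
Position 9 → track A, term 5 = 88.

88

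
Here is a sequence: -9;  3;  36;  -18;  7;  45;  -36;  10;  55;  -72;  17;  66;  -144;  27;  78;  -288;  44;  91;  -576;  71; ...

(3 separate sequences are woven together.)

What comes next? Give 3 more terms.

Split by position mod 3: positions 1, 4, 7, … form one track, and each other residue class forms its own.
Track A is -9, -18, -36, -72, -144, -288, -576, which is multiplying by 2 each time.
Track B is 3, 7, 10, 17, 27, 44, 71, which is Fibonacci-style (each term is the sum of the two before it).
Track C is 36, 45, 55, 66, 78, 91, which is triangular numbers n(n+1)/2 for n = 8, 9, ….
The 21st slot belongs to track C; its 7th term is 105.
Term 22 comes from track A (its 8th entry): -1152.
Position 23 → track B, term 8 = 115.

105, -1152, 115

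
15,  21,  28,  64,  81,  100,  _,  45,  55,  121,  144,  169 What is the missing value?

36

Reading positions in blocks of 6 reveals the pattern AAABBB — 2 tracks woven together.
Subsequence A = 15, 21, 28, ?, 45, 55: the triangular numbers T_5, T_6, ….
Subsequence B = 64, 81, 100, 121, 144, 169: consecutive squares n² from n = 8.
So the missing entry in subsequence A is 36.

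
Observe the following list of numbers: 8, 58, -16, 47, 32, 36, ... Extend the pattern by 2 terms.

Positions 1, 3, 5, … form one subsequence and positions 2, 4, 6, … form another.
Track A = 8, -16, 32: multiplying by -2 each time.
Track B = 58, 47, 36: arithmetic, step −11.
Position 7 → track A, term 4 = -64.
Term 8 comes from track B (its 4th entry): 25.

-64, 25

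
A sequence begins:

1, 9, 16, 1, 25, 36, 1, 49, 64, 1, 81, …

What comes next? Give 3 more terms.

100, 1, 121

Reading positions in blocks of 3 reveals the pattern ABB — 2 tracks woven together.
Subsequence A: 1, 1, 1, 1 (constant 1).
Subsequence B: 9, 16, 25, 36, 49, 64, 81 (the squares 3², 4², 5², …).
Position 12 → subsequence B, term 8 = 100.
Term 13 comes from subsequence A (its 5th entry): 1.
Term 14 comes from subsequence B (its 9th entry): 121.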